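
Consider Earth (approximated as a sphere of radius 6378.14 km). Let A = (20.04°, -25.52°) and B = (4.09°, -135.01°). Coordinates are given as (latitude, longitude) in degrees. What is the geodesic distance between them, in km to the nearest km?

11883 km

Let φ₁ = 0.3498 rad, φ₂ = 0.0714 rad, and Δλ = -1.9110 rad.
cos c = sin φ₁ sin φ₂ + cos φ₁ cos φ₂ cos Δλ = (0.3427)(0.0713) + (0.9395)(0.9975)(-0.3336) = -0.28820,
so c = arccos(-0.28820) = 1.86315 rad.
Distance = R·c = 6378.14 × 1.8631 ≈ 11883 km.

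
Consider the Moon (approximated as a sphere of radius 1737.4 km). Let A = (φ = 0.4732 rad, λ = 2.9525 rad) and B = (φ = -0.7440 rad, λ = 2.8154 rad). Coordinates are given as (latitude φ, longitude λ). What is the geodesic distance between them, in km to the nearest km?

2126 km

In radians: φ₁ = 0.4732, φ₂ = -0.7440, Δλ = -7.855° = -0.1371 rad.
cos c = sin φ₁ sin φ₂ + cos φ₁ cos φ₂ cos Δλ = (0.4557)(-0.6772) + (0.8901)(0.7358)(0.9906) = 0.34013,
so c = arccos(0.34013) = 1.22374 rad.
Distance = R·c = 1737.4 × 1.2237 ≈ 2126 km.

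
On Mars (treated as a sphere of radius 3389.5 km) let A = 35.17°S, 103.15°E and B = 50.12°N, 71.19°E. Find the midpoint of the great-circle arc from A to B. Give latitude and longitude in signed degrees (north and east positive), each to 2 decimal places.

7.77°, 89.15°

The central angle between A and B is δ = 1.5681 rad.
With f = 0.5, the slerp weights are sin((1−f)δ)/sin δ = 0.7062 and sin(fδ)/sin δ = 0.7062.
Weighted sum of the unit vectors: (0.7062)·(-0.1860,0.7960,-0.5760) + (0.7062)·(0.2067,0.6069,0.7674) = (0.0147, 0.9907, 0.1351).
Converting back: φ = atan2(z, √(x²+y²)) = 7.77°, λ = atan2(y, x) = 89.15°.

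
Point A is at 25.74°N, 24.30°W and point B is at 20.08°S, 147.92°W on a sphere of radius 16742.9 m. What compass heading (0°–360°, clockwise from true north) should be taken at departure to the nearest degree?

264°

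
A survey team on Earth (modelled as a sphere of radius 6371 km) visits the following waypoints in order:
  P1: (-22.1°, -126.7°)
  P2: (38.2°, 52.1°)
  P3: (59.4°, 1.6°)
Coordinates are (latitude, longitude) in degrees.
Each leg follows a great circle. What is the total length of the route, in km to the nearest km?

Leg P1→P2: central angle 2.8600 rad, distance 18221.2 km.
Leg P2→P3: central angle 0.6653 rad, distance 4238.5 km.
Total: 18221.2 + 4238.5 ≈ 22460 km.

22460 km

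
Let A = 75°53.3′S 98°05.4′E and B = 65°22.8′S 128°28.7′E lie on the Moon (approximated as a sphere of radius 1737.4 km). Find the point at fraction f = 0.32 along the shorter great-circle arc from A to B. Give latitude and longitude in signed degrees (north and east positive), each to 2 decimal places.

The central angle between A and B is δ = 0.2485 rad.
With f = 0.32, the slerp weights are sin((1−f)δ)/sin δ = 0.6838 and sin(fδ)/sin δ = 0.3230.
Weighted sum of the unit vectors: (0.6838)·(-0.0343,0.2414,-0.9698) + (0.3230)·(-0.2592,0.3261,-0.9091) = (-0.1072, 0.2704, -0.9568).
Converting back: φ = atan2(z, √(x²+y²)) = -73.09°, λ = atan2(y, x) = 111.62°.

-73.09°, 111.62°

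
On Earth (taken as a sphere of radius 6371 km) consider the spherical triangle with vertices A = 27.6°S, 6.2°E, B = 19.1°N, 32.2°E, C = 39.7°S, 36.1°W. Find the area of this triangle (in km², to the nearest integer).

Side lengths (central angles): a = 1.5110, b = 0.6431, c = 0.9260 rad; semiperimeter s = 1.5400.
By l'Huilier's theorem, tan(E/4) = √[tan(s/2) tan((s−a)/2) tan((s−b)/2) tan((s−c)/2)], giving spherical excess E = 0.1853 rad.
Area = E·R² = 0.1853 × (6371)² ≈ 7519734 km².

7519734 km²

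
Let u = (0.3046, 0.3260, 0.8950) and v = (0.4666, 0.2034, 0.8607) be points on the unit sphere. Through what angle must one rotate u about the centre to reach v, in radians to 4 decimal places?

0.2064 rad

u·v = 0.9788; |u| = 1.0000, |v| = 0.9999.
cos θ = (u·v)/(|u||v|) = 0.9788, so θ = 0.2064 rad.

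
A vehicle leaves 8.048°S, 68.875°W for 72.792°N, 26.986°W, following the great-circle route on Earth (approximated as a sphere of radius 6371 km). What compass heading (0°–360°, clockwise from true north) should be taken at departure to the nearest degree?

11°

Δλ = 41.889° = 0.7311 rad.
y = sin Δλ · cos φ₂ = (0.6677)(0.2958) = 0.1975
x = cos φ₁ sin φ₂ − sin φ₁ cos φ₂ cos Δλ = (0.9902)(0.9552) − (-0.1400)(0.2958)(0.7444) = 0.9767
θ = atan2(y, x) = 11.43°, so the bearing is 11°.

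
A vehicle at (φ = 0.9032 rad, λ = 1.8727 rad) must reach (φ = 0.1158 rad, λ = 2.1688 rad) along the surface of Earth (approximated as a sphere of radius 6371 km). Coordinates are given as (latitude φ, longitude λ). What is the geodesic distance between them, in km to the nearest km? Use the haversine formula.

In radians: φ₁ = 0.9032, φ₂ = 0.1158, Δλ = 16.965° = 0.2961 rad.
Haversine: a = sin²(Δφ/2) + cos φ₁ cos φ₂ sin²(Δλ/2) = 0.1472 + (0.6191)(0.9933)(0.0218) = 0.16054.
Central angle c = 2·arcsin(√a) = 0.82449 rad.
Distance = R·c = 6371 × 0.8245 ≈ 5253 km.

5253 km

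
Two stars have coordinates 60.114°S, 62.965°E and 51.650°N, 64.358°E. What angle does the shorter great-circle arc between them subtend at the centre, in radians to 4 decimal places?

1.9507 rad

Let φ₁ = -1.0492 rad, φ₂ = 0.9015 rad, and Δλ = 0.0243 rad.
cos c = sin φ₁ sin φ₂ + cos φ₁ cos φ₂ cos Δλ = (-0.8670)(0.7842) + (0.4983)(0.6205)(0.9997) = -0.37088,
so c = arccos(-0.37088) = 1.95075 rad.
So the angular separation is 1.9507 rad.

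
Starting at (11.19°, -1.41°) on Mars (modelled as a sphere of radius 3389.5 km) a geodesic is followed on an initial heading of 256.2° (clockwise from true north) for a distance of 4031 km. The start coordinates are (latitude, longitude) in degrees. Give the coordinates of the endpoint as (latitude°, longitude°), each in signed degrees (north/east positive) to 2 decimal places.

-8.33°, -67.04°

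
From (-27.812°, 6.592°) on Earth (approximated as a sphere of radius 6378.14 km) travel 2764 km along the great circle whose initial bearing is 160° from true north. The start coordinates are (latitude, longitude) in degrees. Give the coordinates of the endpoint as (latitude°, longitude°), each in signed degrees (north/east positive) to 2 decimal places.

-50.57°, 19.66°

Angular distance δ = d/R = 2764/6378.14 = 0.43336 rad; initial bearing θ = 2.7925 rad.
sin φ₂ = sin φ₁ cos δ + cos φ₁ sin δ cos θ = (-0.4666)(0.9076) + (0.8845)(0.4199)(-0.9397) = -0.7725, so φ₂ = -50.57°.
Δλ = atan2(sin θ sin δ cos φ₁, cos δ − sin φ₁ sin φ₂) = atan2(0.1270, 0.5472) = 13.070°.
λ₂ = 6.592° + 13.070° = 19.66°.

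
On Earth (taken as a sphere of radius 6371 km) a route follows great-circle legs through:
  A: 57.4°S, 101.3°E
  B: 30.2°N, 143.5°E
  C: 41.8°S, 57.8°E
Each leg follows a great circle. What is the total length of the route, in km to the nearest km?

Leg A→B: central angle 1.6497 rad, distance 10510.2 km.
Leg B→C: central angle 1.8619 rad, distance 11861.9 km.
Total: 10510.2 + 11861.9 ≈ 22372 km.

22372 km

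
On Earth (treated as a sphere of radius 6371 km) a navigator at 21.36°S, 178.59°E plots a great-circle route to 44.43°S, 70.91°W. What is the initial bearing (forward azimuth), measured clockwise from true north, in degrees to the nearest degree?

138°

Δλ = 110.500° = 1.9286 rad.
y = sin Δλ · cos φ₂ = (0.9367)(0.7141) = 0.6689
x = cos φ₁ sin φ₂ − sin φ₁ cos φ₂ cos Δλ = (0.9313)(-0.7000) − (-0.3642)(0.7141)(-0.3502) = -0.7430
θ = atan2(y, x) = 138.01°, so the bearing is 138°.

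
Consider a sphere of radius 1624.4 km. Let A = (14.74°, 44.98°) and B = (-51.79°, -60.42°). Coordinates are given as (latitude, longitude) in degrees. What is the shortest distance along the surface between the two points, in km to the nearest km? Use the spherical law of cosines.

3148 km

With latitudes φ₁ = 14.740°, φ₂ = -51.790° and longitude difference Δλ = -105.400°:
cos c = sin φ₁ sin φ₂ + cos φ₁ cos φ₂ cos Δλ = (0.2544)(-0.7857) + (0.9671)(0.6185)(-0.2656) = -0.35877,
so c = arccos(-0.35877) = 1.93775 rad.
Distance = R·c = 1624.4 × 1.9377 ≈ 3148 km.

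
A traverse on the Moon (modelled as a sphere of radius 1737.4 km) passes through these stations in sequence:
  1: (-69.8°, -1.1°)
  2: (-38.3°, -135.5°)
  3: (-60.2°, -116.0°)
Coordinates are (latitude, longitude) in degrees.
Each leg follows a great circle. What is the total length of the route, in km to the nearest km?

2791 km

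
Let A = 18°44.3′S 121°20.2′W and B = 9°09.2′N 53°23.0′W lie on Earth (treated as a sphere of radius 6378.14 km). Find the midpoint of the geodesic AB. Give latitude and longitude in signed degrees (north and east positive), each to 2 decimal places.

The central angle between A and B is δ = 1.2663 rad.
With f = 0.5, the slerp weights are sin((1−f)δ)/sin δ = 0.6202 and sin(fδ)/sin δ = 0.6202.
Weighted sum of the unit vectors: (0.6202)·(-0.4925,-0.8089,-0.3212) + (0.6202)·(0.5889,-0.7924,0.1591) = (0.0598, -0.9931, -0.1006).
Converting back: φ = atan2(z, √(x²+y²)) = -5.77°, λ = atan2(y, x) = -86.56°.

-5.77°, -86.56°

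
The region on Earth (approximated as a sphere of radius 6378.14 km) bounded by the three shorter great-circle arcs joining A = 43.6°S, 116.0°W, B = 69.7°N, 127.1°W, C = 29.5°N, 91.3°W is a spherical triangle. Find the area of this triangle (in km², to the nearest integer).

Side lengths (central angles): a = 0.7859, b = 1.3356, c = 1.9826 rad; semiperimeter s = 2.0520.
By l'Huilier's theorem, tan(E/4) = √[tan(s/2) tan((s−a)/2) tan((s−b)/2) tan((s−c)/2)], giving spherical excess E = 0.4994 rad.
Area = E·R² = 0.4994 × (6378.14)² ≈ 20317359 km².

20317359 km²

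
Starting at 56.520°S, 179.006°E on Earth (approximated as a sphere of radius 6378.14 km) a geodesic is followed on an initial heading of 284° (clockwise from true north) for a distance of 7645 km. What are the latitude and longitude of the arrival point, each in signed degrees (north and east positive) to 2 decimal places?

-10.31°, 112.27°

Angular distance δ = d/R = 7645/6378.14 = 1.19863 rad; initial bearing θ = 4.9567 rad.
sin φ₂ = sin φ₁ cos δ + cos φ₁ sin δ cos θ = (-0.8341)(0.3636) + (0.5516)(0.9315)(0.2419) = -0.1790, so φ₂ = -10.31°.
Δλ = atan2(sin θ sin δ cos φ₁, cos δ − sin φ₁ sin φ₂) = atan2(-0.4986, 0.2144) = -66.737°.
λ₂ = 179.006° − 66.737° = 112.27°.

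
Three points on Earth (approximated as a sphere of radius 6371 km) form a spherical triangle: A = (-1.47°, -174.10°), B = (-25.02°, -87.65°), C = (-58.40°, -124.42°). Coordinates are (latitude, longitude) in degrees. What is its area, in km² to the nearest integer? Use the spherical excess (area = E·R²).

21701592 km²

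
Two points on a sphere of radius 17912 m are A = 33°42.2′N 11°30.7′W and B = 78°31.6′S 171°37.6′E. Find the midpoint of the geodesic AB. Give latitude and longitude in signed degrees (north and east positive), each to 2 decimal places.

-33.87°, -12.50°

The central angle between A and B is δ = 2.3589 rad.
With f = 0.5, the slerp weights are sin((1−f)δ)/sin δ = 1.3109 and sin(fδ)/sin δ = 1.3109.
Weighted sum of the unit vectors: (1.3109)·(0.8152,-0.1660,0.5549) + (1.3109)·(-0.1968,0.0290,-0.9800) = (0.8106, -0.1797, -0.5573).
Converting back: φ = atan2(z, √(x²+y²)) = -33.87°, λ = atan2(y, x) = -12.50°.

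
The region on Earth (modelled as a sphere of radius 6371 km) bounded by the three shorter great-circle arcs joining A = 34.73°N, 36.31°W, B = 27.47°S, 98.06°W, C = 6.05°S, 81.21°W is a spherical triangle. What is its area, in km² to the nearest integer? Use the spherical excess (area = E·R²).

1715089 km²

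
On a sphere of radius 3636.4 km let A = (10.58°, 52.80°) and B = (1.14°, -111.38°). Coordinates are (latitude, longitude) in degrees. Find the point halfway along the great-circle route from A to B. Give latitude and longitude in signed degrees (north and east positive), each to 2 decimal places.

36.66°, -32.78°

The central angle between A and B is δ = 2.7991 rad.
With f = 0.5, the slerp weights are sin((1−f)δ)/sin δ = 2.9342 and sin(fδ)/sin δ = 2.9342.
Weighted sum of the unit vectors: (2.9342)·(0.5943,0.7830,0.1836) + (2.9342)·(-0.3645,-0.9310,0.0199) = (0.6744, -0.4343, 0.5971).
Converting back: φ = atan2(z, √(x²+y²)) = 36.66°, λ = atan2(y, x) = -32.78°.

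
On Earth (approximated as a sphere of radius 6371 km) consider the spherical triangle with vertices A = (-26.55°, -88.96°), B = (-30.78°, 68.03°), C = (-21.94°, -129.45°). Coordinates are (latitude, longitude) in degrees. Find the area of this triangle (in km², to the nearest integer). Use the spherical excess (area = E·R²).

Side lengths (central angles): a = 2.1760, b = 0.6467, c = 2.0699 rad; semiperimeter s = 2.4463.
By l'Huilier's theorem, tan(E/4) = √[tan(s/2) tan((s−a)/2) tan((s−b)/2) tan((s−c)/2)], giving spherical excess E = 1.1661 rad.
Area = E·R² = 1.1661 × (6371)² ≈ 47329902 km².

47329902 km²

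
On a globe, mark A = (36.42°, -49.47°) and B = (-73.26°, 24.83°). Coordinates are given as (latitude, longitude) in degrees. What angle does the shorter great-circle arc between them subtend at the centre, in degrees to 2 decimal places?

120.39°

In radians: φ₁ = 0.6356, φ₂ = -1.2786, Δλ = 74.300° = 1.2968 rad.
Haversine: a = sin²(Δφ/2) + cos φ₁ cos φ₂ sin²(Δλ/2) = 0.6684 + (0.8047)(0.2880)(0.3647) = 0.75291.
Central angle c = 2·arcsin(√a) = 2.10113 rad.
So the angular separation is 120.39°.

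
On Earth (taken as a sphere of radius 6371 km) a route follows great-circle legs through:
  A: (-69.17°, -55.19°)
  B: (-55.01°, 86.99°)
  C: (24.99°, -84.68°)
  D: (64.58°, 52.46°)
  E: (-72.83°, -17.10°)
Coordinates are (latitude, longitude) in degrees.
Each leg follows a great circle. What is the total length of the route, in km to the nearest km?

47989 km

Leg A→B: central angle 0.9215 rad, distance 5870.9 km.
Leg B→C: central angle 2.6068 rad, distance 16607.8 km.
Leg C→D: central angle 1.4743 rad, distance 9392.6 km.
Leg D→E: central angle 2.5299 rad, distance 16118.0 km.
Total: 5870.9 + 16607.8 + 9392.6 + 16118.0 ≈ 47989 km.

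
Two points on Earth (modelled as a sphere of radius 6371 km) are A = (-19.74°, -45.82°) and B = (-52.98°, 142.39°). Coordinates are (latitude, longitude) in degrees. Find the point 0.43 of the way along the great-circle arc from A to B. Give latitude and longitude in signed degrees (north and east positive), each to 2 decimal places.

-65.34°, -54.73°

Central angle δ = 1.8663 rad. Interpolating on the sphere with fraction f = 0.43:
P = [sin((1−f)δ)·A + sin(fδ)·B] / sin δ = 0.9138·A + 0.7517·B in Cartesian coordinates,
giving P = (0.2409, -0.3406, -0.9088), i.e. latitude -65.34°, longitude -54.73°.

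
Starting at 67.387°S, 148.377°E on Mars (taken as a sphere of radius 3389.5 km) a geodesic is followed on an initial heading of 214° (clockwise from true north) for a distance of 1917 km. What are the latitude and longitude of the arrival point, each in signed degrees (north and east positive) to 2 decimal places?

-71.84°, 42.45°

Angular distance δ = d/R = 1917/3389.5 = 0.56557 rad; initial bearing θ = 3.7350 rad.
sin φ₂ = sin φ₁ cos δ + cos φ₁ sin δ cos θ = (-0.9231)(0.8443) + (0.3845)(0.5359)(-0.8290) = -0.9502, so φ₂ = -71.84°.
Δλ = atan2(sin θ sin δ cos φ₁, cos δ − sin φ₁ sin φ₂) = atan2(-0.1152, -0.0329) = -105.923°.
λ₂ = 148.377° − 105.923° = 42.45°.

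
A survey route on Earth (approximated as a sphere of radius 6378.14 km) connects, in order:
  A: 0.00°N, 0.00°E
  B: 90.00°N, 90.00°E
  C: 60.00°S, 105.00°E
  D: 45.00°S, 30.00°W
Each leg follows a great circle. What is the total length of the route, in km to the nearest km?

34370 km

Leg A→B: central angle 1.5708 rad, distance 10018.8 km.
Leg B→C: central angle 2.6180 rad, distance 16697.9 km.
Leg C→D: central angle 1.2000 rad, distance 7653.7 km.
Total: 10018.8 + 16697.9 + 7653.7 ≈ 34370 km.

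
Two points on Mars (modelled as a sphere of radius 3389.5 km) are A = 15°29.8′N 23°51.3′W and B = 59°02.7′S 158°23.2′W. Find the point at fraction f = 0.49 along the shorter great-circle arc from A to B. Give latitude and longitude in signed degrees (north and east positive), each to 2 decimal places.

-38.88°, -54.25°

Central angle δ = 2.1855 rad. Interpolating on the sphere with fraction f = 0.49:
P = [sin((1−f)δ)·A + sin(fδ)·B] / sin δ = 1.0989·A + 1.0743·B in Cartesian coordinates,
giving P = (0.4548, -0.6318, -0.6277), i.e. latitude -38.88°, longitude -54.25°.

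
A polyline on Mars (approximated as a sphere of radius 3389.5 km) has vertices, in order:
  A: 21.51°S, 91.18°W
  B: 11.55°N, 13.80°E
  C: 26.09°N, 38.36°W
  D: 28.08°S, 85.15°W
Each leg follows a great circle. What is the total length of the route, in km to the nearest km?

Leg A→B: central angle 1.8850 rad, distance 6389.1 km.
Leg B→C: central angle 0.8920 rad, distance 3023.5 km.
Leg C→D: central angle 1.2286 rad, distance 4164.5 km.
Total: 6389.1 + 3023.5 + 4164.5 ≈ 13577 km.

13577 km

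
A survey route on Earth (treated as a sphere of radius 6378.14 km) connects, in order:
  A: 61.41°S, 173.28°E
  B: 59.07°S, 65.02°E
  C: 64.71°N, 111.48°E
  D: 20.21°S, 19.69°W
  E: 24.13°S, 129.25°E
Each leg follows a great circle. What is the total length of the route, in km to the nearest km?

47601 km

Leg A→B: central angle 0.8283 rad, distance 5283.0 km.
Leg B→C: central angle 2.2451 rad, distance 14319.3 km.
Leg C→D: central angle 2.1849 rad, distance 13935.9 km.
Leg D→E: central angle 2.2049 rad, distance 14062.8 km.
Total: 5283.0 + 14319.3 + 13935.9 + 14062.8 ≈ 47601 km.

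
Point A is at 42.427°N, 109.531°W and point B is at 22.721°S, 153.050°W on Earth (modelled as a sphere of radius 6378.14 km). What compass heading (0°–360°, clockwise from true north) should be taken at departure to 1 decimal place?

220.8°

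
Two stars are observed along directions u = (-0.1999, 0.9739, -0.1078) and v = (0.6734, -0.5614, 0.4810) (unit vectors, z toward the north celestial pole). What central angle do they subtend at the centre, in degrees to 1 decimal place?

u·v = -0.7332; |u| = 1.0000, |v| = 1.0000.
cos θ = (u·v)/(|u||v|) = -0.7332, so θ = 137.2°.

137.2°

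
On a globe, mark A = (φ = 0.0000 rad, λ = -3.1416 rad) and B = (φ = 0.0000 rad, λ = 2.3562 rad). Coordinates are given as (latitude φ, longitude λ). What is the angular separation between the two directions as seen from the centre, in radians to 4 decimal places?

0.7854 rad

With latitudes φ₁ = 0.000°, φ₂ = 0.000° and longitude difference Δλ = -44.999°:
cos c = sin φ₁ sin φ₂ + cos φ₁ cos φ₂ cos Δλ = (0.0000)(0.0000) + (1.0000)(1.0000)(0.7071) = 0.70712,
so c = arccos(0.70712) = 0.78539 rad.
So the angular separation is 0.7854 rad.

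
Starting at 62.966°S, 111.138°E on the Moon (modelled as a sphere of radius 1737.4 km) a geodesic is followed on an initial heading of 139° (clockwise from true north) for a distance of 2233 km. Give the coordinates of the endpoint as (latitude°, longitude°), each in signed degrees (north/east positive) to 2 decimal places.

-35.45°, -119.47°

Angular distance δ = d/R = 2233/1737.4 = 1.28525 rad; initial bearing θ = 2.4260 rad.
sin φ₂ = sin φ₁ cos δ + cos φ₁ sin δ cos θ = (-0.8907)(0.2817) + (0.4545)(0.9595)(-0.7547) = -0.5800, so φ₂ = -35.45°.
Δλ = atan2(sin θ sin δ cos φ₁, cos δ − sin φ₁ sin φ₂) = atan2(0.2861, -0.2350) = 129.396°.
λ₂ = 111.138° + 129.396° = 240.53° → -119.47° after wrapping to (−180°, 180°].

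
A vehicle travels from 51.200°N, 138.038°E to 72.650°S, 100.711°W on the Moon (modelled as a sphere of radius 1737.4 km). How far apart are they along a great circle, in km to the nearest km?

4464 km

Let φ₁ = 0.8936 rad, φ₂ = -1.2680 rad, and Δλ = 2.1162 rad.
cos c = sin φ₁ sin φ₂ + cos φ₁ cos φ₂ cos Δλ = (0.7793)(-0.9545) + (0.6266)(0.2982)(-0.5188) = -0.84082,
so c = arccos(-0.84082) = 2.56959 rad.
Distance = R·c = 1737.4 × 2.5696 ≈ 4464 km.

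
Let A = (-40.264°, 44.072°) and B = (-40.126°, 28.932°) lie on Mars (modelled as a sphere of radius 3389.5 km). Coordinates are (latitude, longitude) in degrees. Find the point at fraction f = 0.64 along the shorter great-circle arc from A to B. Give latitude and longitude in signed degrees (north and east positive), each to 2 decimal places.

The central angle between A and B is δ = 0.2016 rad.
With f = 0.64, the slerp weights are sin((1−f)δ)/sin δ = 0.3621 and sin(fδ)/sin δ = 0.6426.
Weighted sum of the unit vectors: (0.3621)·(0.5482,0.5308,-0.6463) + (0.6426)·(0.6692,0.3699,-0.6445) = (0.6285, 0.4299, -0.6482).
Converting back: φ = atan2(z, √(x²+y²)) = -40.40°, λ = atan2(y, x) = 34.37°.

-40.40°, 34.37°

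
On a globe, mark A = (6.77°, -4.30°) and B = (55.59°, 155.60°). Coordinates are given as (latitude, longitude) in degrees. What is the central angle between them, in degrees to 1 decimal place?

Let φ₁ = 0.1182 rad, φ₂ = 0.9702 rad, and Δλ = 2.7908 rad.
cos c = sin φ₁ sin φ₂ + cos φ₁ cos φ₂ cos Δλ = (0.1179)(0.8250) + (0.9930)(0.5651)(-0.9391) = -0.42974,
so c = arccos(-0.42974) = 2.01500 rad.
So the angular separation is 115.5°.

115.5°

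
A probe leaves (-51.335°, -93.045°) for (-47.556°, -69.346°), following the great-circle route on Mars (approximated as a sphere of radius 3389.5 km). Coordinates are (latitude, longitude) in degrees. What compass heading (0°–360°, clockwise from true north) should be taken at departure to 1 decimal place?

Δλ = 23.699° = 0.4136 rad.
y = sin Δλ · cos φ₂ = (0.4019)(0.6749) = 0.2713
x = cos φ₁ sin φ₂ − sin φ₁ cos φ₂ cos Δλ = (0.6248)(-0.7379) − (-0.7808)(0.6749)(0.9157) = 0.0215
θ = atan2(y, x) = 85.47°, so the bearing is 85.5°.

85.5°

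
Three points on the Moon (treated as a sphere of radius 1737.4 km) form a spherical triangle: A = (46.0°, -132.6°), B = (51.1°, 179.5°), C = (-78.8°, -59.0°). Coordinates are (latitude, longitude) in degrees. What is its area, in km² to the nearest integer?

Side lengths (central angles): a = 2.5448, b = 2.3017, c = 0.5505 rad; semiperimeter s = 2.6985.
By l'Huilier's theorem, tan(E/4) = √[tan(s/2) tan((s−a)/2) tan((s−b)/2) tan((s−c)/2)], giving spherical excess E = 1.3681 rad.
Area = E·R² = 1.3681 × (1737.4)² ≈ 4129836 km².

4129836 km²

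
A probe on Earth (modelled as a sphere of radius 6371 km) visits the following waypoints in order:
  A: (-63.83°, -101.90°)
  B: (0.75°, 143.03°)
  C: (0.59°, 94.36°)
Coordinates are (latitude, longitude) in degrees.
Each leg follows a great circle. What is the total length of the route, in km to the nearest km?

Leg A→B: central angle 1.7707 rad, distance 11281.4 km.
Leg B→C: central angle 0.8494 rad, distance 5411.5 km.
Total: 11281.4 + 5411.5 ≈ 16693 km.

16693 km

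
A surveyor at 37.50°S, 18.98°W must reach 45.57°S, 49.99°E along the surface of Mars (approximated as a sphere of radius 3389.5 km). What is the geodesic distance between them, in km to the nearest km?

2997 km

With latitudes φ₁ = -37.500°, φ₂ = -45.570° and longitude difference Δλ = 68.970°:
cos c = sin φ₁ sin φ₂ + cos φ₁ cos φ₂ cos Δλ = (-0.6088)(-0.7141) + (0.7934)(0.7000)(0.3589) = 0.63402,
so c = arccos(0.63402) = 0.88405 rad.
Distance = R·c = 3389.5 × 0.8841 ≈ 2997 km.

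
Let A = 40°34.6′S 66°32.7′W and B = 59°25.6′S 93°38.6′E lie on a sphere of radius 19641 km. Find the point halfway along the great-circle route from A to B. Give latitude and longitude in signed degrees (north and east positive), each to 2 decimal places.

-77.70°, -35.02°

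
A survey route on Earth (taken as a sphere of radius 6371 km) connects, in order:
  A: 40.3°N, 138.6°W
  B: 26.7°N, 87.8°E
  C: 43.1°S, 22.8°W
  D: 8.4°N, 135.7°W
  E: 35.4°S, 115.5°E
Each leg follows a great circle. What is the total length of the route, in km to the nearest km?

Leg A→B: central angle 1.7510 rad, distance 11155.8 km.
Leg B→C: central angle 2.1371 rad, distance 13615.5 km.
Leg C→D: central angle 1.9616 rad, distance 12497.1 km.
Leg D→E: central angle 1.9225 rad, distance 12248.2 km.
Total: 11155.8 + 13615.5 + 12497.1 + 12248.2 ≈ 49517 km.

49517 km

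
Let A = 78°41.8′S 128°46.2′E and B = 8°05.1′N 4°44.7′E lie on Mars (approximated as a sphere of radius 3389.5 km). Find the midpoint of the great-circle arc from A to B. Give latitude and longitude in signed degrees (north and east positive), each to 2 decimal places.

-43.18°, 15.20°

The central angle between A and B is δ = 1.8199 rad.
With f = 0.5, the slerp weights are sin((1−f)δ)/sin δ = 0.8146 and sin(fδ)/sin δ = 0.8146.
Weighted sum of the unit vectors: (0.8146)·(-0.1227,0.1528,-0.9806) + (0.8146)·(0.9867,0.0819,0.1406) = (0.7038, 0.1912, -0.6842).
Converting back: φ = atan2(z, √(x²+y²)) = -43.18°, λ = atan2(y, x) = 15.20°.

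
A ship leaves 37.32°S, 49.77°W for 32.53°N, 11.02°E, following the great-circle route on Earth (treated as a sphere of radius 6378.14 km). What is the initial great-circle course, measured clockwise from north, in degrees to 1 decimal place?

47.4°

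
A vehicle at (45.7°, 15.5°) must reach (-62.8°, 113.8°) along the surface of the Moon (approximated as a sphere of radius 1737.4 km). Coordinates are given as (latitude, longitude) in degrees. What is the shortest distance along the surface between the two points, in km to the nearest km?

In radians: φ₁ = 0.7976, φ₂ = -1.0961, Δλ = 98.300° = 1.7157 rad.
cos c = sin φ₁ sin φ₂ + cos φ₁ cos φ₂ cos Δλ = (0.7157)(-0.8894) + (0.6984)(0.4571)(-0.1444) = -0.68263,
so c = arccos(-0.68263) = 2.32216 rad.
Distance = R·c = 1737.4 × 2.3222 ≈ 4035 km.

4035 km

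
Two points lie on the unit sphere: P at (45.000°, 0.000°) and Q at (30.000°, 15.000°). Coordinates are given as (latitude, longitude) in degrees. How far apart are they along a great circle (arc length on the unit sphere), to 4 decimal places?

0.3330

With latitudes φ₁ = 45.000°, φ₂ = 30.000° and longitude difference Δλ = 15.000°:
cos c = sin φ₁ sin φ₂ + cos φ₁ cos φ₂ cos Δλ = (0.7071)(0.5000) + (0.7071)(0.8660)(0.9659) = 0.94506,
so c = arccos(0.94506) = 0.33302 rad.
On the unit sphere the arc length equals the central angle: 0.3330.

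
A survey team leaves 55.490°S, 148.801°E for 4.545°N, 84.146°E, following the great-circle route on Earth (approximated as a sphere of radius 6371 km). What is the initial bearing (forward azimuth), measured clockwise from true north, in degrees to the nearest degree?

294°

With φ₁ = -0.9685, φ₂ = 0.0793, Δλ = -1.1284 rad, the forward-azimuth formula gives
θ = atan2( sin Δλ cos φ₂ , cos φ₁ sin φ₂ − sin φ₁ cos φ₂ cos Δλ ) = atan2(-0.9009, 0.3965) = -66.24°.
Adding 360° brings this into [0°, 360°): 294°.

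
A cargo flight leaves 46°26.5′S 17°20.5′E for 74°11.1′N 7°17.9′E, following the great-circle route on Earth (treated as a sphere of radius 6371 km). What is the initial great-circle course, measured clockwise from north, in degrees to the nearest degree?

Δλ = -10.043° = -0.1753 rad.
y = sin Δλ · cos φ₂ = (-0.1744)(0.2725) = -0.0475
x = cos φ₁ sin φ₂ − sin φ₁ cos φ₂ cos Δλ = (0.6891)(0.9621) − (-0.7247)(0.2725)(0.9847) = 0.8575
θ = atan2(y, x) = -3.17°; adding 360° gives 357°.

357°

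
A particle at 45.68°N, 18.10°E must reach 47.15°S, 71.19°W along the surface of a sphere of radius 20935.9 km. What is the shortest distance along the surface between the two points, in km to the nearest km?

44301 km

In radians: φ₁ = 0.7973, φ₂ = -0.8229, Δλ = -89.290° = -1.5584 rad.
cos c = sin φ₁ sin φ₂ + cos φ₁ cos φ₂ cos Δλ = (0.7154)(-0.7331) + (0.6987)(0.6801)(0.0124) = -0.51863,
so c = arccos(-0.51863) = 2.11605 rad.
Distance = R·c = 20935.9 × 2.1160 ≈ 44301 km.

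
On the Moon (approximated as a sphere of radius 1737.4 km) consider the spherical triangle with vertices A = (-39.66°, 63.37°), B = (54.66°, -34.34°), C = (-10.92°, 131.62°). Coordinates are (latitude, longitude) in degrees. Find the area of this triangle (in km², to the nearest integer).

Side lengths (central angles): a = 2.3540, b = 1.1582, c = 2.1900 rad; semiperimeter s = 2.8511.
By l'Huilier's theorem, tan(E/4) = √[tan(s/2) tan((s−a)/2) tan((s−b)/2) tan((s−c)/2)], giving spherical excess E = 2.7478 rad.
Area = E·R² = 2.7478 × (1737.4)² ≈ 8294265 km².

8294265 km²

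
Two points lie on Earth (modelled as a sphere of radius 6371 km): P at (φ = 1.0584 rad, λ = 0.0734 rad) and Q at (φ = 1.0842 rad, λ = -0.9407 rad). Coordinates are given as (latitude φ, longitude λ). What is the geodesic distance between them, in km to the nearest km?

2995 km

Let φ₁ = 1.0584 rad, φ₂ = 1.0842 rad, and Δλ = -1.0141 rad.
cos c = sin φ₁ sin φ₂ + cos φ₁ cos φ₂ cos Δλ = (0.8716)(0.8839) + (0.4903)(0.4676)(0.5284) = 0.89155,
so c = arccos(0.89155) = 0.47005 rad.
Distance = R·c = 6371 × 0.4701 ≈ 2995 km.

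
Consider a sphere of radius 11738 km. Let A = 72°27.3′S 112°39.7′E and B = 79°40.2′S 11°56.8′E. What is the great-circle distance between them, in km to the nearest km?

In radians: φ₁ = -1.2646, φ₂ = -1.3905, Δλ = -100.715° = -1.7578 rad.
Haversine: a = sin²(Δφ/2) + cos φ₁ cos φ₂ sin²(Δλ/2) = 0.0040 + (0.3015)(0.1793)(0.5930) = 0.03601.
Central angle c = 2·arcsin(√a) = 0.38185 rad.
Distance = R·c = 11738 × 0.3819 ≈ 4482 km.

4482 km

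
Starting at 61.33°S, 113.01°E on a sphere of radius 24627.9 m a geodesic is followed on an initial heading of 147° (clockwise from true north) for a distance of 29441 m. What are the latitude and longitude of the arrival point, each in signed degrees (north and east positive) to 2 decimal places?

-44.11°, -111.88°

Angular distance δ = d/R = 29441/24627.9 = 1.19543 rad; initial bearing θ = 2.5656 rad.
sin φ₂ = sin φ₁ cos δ + cos φ₁ sin δ cos θ = (-0.8774)(0.3666) + (0.4798)(0.9304)(-0.8387) = -0.6960, so φ₂ = -44.11°.
Δλ = atan2(sin θ sin δ cos φ₁, cos δ − sin φ₁ sin φ₂) = atan2(0.2431, -0.2441) = 135.113°.
λ₂ = 113.010° + 135.113° = 248.12° → -111.88° after wrapping to (−180°, 180°].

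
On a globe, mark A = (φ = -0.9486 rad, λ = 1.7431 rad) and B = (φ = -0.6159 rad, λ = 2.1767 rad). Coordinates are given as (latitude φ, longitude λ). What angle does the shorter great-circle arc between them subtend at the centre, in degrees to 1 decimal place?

Let φ₁ = -0.9486 rad, φ₂ = -0.6159 rad, and Δλ = 0.4336 rad.
Haversine: a = sin²(Δφ/2) + cos φ₁ cos φ₂ sin²(Δλ/2) = 0.0274 + (0.5828)(0.8163)(0.0463) = 0.04943.
Central angle c = 2·arcsin(√a) = 0.44841 rad.
So the angular separation is 25.7°.

25.7°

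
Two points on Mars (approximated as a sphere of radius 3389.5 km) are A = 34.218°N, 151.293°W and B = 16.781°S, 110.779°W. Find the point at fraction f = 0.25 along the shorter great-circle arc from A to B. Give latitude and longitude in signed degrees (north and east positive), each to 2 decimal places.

Central angle δ = 1.1157 rad. Interpolating on the sphere with fraction f = 0.25:
P = [sin((1−f)δ)·A + sin(fδ)·B] / sin δ = 0.8266·A + 0.3065·B in Cartesian coordinates,
giving P = (-0.7036, -0.6027, 0.3763), i.e. latitude 22.11°, longitude -139.42°.

22.11°, -139.42°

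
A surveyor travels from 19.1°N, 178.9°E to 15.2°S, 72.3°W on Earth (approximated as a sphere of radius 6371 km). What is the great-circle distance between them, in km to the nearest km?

12489 km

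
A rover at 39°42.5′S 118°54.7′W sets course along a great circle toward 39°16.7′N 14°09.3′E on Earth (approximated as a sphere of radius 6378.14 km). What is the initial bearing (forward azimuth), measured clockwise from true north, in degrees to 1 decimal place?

75.2°

With φ₁ = -0.6930, φ₂ = 0.6855, Δλ = 2.3225 rad, the forward-azimuth formula gives
θ = atan2( sin Δλ cos φ₂ , cos φ₁ sin φ₂ − sin φ₁ cos φ₂ cos Δλ ) = atan2(0.5655, 0.1493) = 75.21°.
So the initial bearing is 75.2°.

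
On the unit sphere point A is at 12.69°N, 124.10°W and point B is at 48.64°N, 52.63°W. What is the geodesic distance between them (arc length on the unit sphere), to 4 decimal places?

1.1921

Let φ₁ = 0.2215 rad, φ₂ = 0.8489 rad, and Δλ = 1.2474 rad.
Haversine: a = sin²(Δφ/2) + cos φ₁ cos φ₂ sin²(Δλ/2) = 0.0952 + (0.9756)(0.6608)(0.3411) = 0.31512.
Central angle c = 2·arcsin(√a) = 1.19205 rad.
On the unit sphere the arc length equals the central angle: 1.1921.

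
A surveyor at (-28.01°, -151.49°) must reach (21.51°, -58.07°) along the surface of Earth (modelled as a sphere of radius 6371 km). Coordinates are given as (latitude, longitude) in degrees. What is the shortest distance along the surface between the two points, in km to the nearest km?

11429 km

Let φ₁ = -0.4889 rad, φ₂ = 0.3754 rad, and Δλ = 1.6305 rad.
cos c = sin φ₁ sin φ₂ + cos φ₁ cos φ₂ cos Δλ = (-0.4696)(0.3667) + (0.8829)(0.9304)(-0.0597) = -0.22119,
so c = arccos(-0.22119) = 1.79383 rad.
Distance = R·c = 6371 × 1.7938 ≈ 11429 km.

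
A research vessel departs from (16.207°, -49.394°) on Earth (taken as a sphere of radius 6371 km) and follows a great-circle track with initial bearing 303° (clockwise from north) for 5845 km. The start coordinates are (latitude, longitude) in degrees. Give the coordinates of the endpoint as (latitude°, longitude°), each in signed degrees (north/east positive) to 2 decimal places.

Angular distance δ = d/R = 5845/6371 = 0.91744 rad; initial bearing θ = 5.2883 rad.
sin φ₂ = sin φ₁ cos δ + cos φ₁ sin δ cos θ = (0.2791)(0.6079) + (0.9603)(0.7940)(0.5446) = 0.5849, so φ₂ = 35.80°.
Δλ = atan2(sin θ sin δ cos φ₁, cos δ − sin φ₁ sin φ₂) = atan2(-0.6395, 0.4446) = -55.191°.
λ₂ = -49.394° − 55.191° = -104.59°.

35.80°, -104.59°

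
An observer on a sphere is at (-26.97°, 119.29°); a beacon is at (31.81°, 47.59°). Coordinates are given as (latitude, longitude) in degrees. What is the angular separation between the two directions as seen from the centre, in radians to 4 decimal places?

1.5720 rad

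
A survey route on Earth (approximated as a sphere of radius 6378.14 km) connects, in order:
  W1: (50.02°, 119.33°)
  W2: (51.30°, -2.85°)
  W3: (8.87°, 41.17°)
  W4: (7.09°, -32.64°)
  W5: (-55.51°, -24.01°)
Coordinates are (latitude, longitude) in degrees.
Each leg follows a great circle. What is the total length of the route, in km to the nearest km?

Leg W1→W2: central angle 1.1766 rad, distance 7504.5 km.
Leg W2→W3: central angle 0.9709 rad, distance 6192.4 km.
Leg W3→W4: central angle 1.2740 rad, distance 8126.0 km.
Leg W4→W5: central angle 1.0997 rad, distance 7014.2 km.
Total: 7504.5 + 6192.4 + 8126.0 + 7014.2 ≈ 28837 km.

28837 km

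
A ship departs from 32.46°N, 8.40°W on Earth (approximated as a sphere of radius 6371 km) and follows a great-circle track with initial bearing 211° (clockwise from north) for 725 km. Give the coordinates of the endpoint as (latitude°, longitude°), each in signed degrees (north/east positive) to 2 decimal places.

Angular distance δ = d/R = 725/6371 = 0.11380 rad; initial bearing θ = 3.6826 rad.
sin φ₂ = sin φ₁ cos δ + cos φ₁ sin δ cos θ = (0.5367)(0.9935) + (0.8438)(0.1136)(-0.8572) = 0.4511, so φ₂ = 26.82°.
Δλ = atan2(sin θ sin δ cos φ₁, cos δ − sin φ₁ sin φ₂) = atan2(-0.0493, 0.7514) = -3.757°.
λ₂ = -8.400° − 3.757° = -12.16°.

26.82°, -12.16°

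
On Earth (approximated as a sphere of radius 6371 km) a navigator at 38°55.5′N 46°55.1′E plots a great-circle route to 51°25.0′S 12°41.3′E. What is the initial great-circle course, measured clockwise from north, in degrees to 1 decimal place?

200.6°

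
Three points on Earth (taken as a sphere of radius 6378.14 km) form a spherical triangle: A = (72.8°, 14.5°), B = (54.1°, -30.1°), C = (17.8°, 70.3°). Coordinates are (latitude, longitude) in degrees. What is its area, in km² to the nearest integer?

9697428 km²

Side lengths (central angles): a = 1.4234, b = 1.1037, c = 0.4572 rad; semiperimeter s = 1.4922.
By l'Huilier's theorem, tan(E/4) = √[tan(s/2) tan((s−a)/2) tan((s−b)/2) tan((s−c)/2)], giving spherical excess E = 0.2384 rad.
Area = E·R² = 0.2384 × (6378.14)² ≈ 9697428 km².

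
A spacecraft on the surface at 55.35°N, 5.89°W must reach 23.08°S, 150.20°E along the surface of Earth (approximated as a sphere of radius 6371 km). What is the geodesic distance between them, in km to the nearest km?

With latitudes φ₁ = 55.350°, φ₂ = -23.080° and longitude difference Δλ = 156.090°:
cos c = sin φ₁ sin φ₂ + cos φ₁ cos φ₂ cos Δλ = (0.8226)(-0.3920) + (0.5686)(0.9200)(-0.9142) = -0.80065,
so c = arccos(-0.80065) = 2.49918 rad.
Distance = R·c = 6371 × 2.4992 ≈ 15922 km.

15922 km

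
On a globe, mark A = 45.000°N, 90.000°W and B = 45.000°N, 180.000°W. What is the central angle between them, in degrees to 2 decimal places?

60.00°

With latitudes φ₁ = 45.000°, φ₂ = 45.000° and longitude difference Δλ = -90.000°:
cos c = sin φ₁ sin φ₂ + cos φ₁ cos φ₂ cos Δλ = (0.7071)(0.7071) + (0.7071)(0.7071)(0.0000) = 0.50000,
so c = arccos(0.50000) = 1.04720 rad.
So the angular separation is 60.00°.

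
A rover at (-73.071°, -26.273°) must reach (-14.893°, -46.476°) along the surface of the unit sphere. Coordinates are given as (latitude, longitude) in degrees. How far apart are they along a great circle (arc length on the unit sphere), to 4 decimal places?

1.0356

In radians: φ₁ = -1.2753, φ₂ = -0.2599, Δλ = -20.203° = -0.3526 rad.
Haversine: a = sin²(Δφ/2) + cos φ₁ cos φ₂ sin²(Δλ/2) = 0.2364 + (0.2912)(0.9664)(0.0308) = 0.24502.
Central angle c = 2·arcsin(√a) = 1.03565 rad.
On the unit sphere the arc length equals the central angle: 1.0356.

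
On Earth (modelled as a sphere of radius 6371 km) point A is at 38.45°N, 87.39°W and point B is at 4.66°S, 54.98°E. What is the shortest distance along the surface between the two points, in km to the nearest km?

In radians: φ₁ = 0.6711, φ₂ = -0.0813, Δλ = 142.370° = 2.4848 rad.
cos c = sin φ₁ sin φ₂ + cos φ₁ cos φ₂ cos Δλ = (0.6218)(-0.0812) + (0.7832)(0.9967)(-0.7920) = -0.66870,
so c = arccos(-0.66870) = 2.30326 rad.
Distance = R·c = 6371 × 2.3033 ≈ 14674 km.

14674 km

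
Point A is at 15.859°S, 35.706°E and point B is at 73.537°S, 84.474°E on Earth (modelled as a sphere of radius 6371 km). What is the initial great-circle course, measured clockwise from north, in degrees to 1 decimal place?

With φ₁ = -0.2768, φ₂ = -1.2835, Δλ = 0.8512 rad, the forward-azimuth formula gives
θ = atan2( sin Δλ cos φ₂ , cos φ₁ sin φ₂ − sin φ₁ cos φ₂ cos Δλ ) = atan2(0.2131, -0.8715) = 166.26°.
So the initial bearing is 166.3°.

166.3°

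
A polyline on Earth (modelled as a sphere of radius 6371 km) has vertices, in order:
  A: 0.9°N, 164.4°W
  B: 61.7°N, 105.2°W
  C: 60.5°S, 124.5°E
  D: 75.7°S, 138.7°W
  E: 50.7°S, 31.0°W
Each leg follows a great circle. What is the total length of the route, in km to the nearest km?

Leg A→B: central angle 1.3113 rad, distance 8354.6 km.
Leg B→C: central angle 2.7321 rad, distance 17406.2 km.
Leg C→D: central angle 0.5935 rad, distance 3781.2 km.
Leg D→E: central angle 0.7922 rad, distance 5046.9 km.
Total: 8354.6 + 17406.2 + 3781.2 + 5046.9 ≈ 34589 km.

34589 km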